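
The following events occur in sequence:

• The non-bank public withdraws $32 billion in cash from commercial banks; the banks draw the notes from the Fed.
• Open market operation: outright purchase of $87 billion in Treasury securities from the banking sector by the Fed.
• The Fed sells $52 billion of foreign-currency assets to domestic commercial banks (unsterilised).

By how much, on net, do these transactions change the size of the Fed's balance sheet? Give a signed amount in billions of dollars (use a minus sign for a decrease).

+$35 billion

Fed balance sheet:
  Assets:      Securities +$87B, Foreign assets −$52B
  Liabilities: Bank reserves +$3B, Currency in circulation +$32B
Commercial banking system:
  Assets:      Reserves at CB +$3B, Securities −$87B, Foreign assets +$52B
  Liabilities: Checkable deposits −$32B
Change in total Fed assets = +$35 billion.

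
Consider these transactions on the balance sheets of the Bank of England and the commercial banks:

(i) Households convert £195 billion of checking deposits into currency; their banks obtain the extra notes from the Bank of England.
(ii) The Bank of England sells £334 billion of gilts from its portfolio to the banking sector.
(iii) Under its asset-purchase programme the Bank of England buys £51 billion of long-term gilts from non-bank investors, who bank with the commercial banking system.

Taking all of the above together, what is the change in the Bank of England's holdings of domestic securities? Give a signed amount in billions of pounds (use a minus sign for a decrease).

-£283 billion

Currency withdrawal £195 billion: the Bank of England's securities portfolio is untouched → 0.
OMO sale (to banks) £334 billion: securities removed from the Bank of England's portfolio → −£334B.
Asset purchase (from non-banks) £51 billion: securities added to the Bank of England's portfolio → +£51B.
Net: 0 − 334 + 51 = -£283 billion.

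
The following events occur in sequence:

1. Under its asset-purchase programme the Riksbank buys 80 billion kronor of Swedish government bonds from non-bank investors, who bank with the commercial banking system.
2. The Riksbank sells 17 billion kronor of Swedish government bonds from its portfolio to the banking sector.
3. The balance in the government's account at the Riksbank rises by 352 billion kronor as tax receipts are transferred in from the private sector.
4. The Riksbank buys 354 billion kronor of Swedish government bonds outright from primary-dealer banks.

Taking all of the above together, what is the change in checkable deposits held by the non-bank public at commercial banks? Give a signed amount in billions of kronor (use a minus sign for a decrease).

-272 billion

Asset purchase (from non-banks) 80 billion kronor: non-bank counterparties' bank balances rise → +80B.
OMO sale (to banks) 17 billion kronor: the counterparty is a bank, so public deposits are unchanged → 0.
Government account inflow 352 billion kronor: non-bank counterparties' bank balances fall → −352B.
OMO purchase (from banks) 354 billion kronor: the counterparty is a bank, so public deposits are unchanged → 0.
Net: 80 + 0 − 352 + 0 = -272 billion.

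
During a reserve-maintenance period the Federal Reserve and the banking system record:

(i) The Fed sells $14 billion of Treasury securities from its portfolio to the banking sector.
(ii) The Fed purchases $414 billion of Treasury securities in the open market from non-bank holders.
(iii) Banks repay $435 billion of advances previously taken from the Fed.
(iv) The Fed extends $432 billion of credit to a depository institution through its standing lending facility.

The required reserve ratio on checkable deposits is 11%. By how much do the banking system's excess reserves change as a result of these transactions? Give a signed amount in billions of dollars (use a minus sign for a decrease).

OMO sale (to banks) $14 billion: reserves −$14B, deposits 0.
Asset purchase (from non-banks) $414 billion: reserves +$414B, deposits +$414B.
Discount-window repayment $435 billion: reserves −$435B, deposits 0.
Discount-window loan $432 billion: reserves +$432B, deposits 0.
Totals: Δreserves = +$397B, Δdeposits = +$414B.
Δrequired reserves = 11% × +$414B = +$45.54B.
Δexcess reserves = Δreserves − Δrequired = +$397B − (+$45.54B) = +$351.46 billion.

+$351.46 billion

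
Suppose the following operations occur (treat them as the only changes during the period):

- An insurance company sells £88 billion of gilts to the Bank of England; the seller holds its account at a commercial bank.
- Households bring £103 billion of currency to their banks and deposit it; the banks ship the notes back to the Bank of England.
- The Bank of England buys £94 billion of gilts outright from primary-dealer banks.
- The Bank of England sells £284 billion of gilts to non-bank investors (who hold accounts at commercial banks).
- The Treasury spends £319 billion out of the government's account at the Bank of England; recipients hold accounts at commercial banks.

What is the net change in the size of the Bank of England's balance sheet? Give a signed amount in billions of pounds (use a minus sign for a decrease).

Bank of England balance sheet:
  Assets:      Securities −£102B
  Liabilities: Bank reserves +£320B, Currency in circulation −£103B, Government deposits −£319B
Change in total Bank of England assets = -£102 billion.

-£102 billion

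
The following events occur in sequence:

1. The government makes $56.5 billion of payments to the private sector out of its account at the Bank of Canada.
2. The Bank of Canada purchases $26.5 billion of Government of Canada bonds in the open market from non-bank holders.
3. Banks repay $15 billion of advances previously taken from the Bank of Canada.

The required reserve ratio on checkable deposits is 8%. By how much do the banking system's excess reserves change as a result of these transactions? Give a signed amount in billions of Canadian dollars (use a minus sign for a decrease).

Government spending $56.5 billion: reserves +$56.5B, deposits +$56.5B.
Asset purchase (from non-banks) $26.5 billion: reserves +$26.5B, deposits +$26.5B.
Discount-window repayment $15 billion: reserves −$15B, deposits 0.
Totals: Δreserves = +$68B, Δdeposits = +$83B.
Δrequired reserves = 8% × +$83B = +$6.64B.
Δexcess reserves = Δreserves − Δrequired = +$68B − (+$6.64B) = +$61.36 billion.

+$61.36 billion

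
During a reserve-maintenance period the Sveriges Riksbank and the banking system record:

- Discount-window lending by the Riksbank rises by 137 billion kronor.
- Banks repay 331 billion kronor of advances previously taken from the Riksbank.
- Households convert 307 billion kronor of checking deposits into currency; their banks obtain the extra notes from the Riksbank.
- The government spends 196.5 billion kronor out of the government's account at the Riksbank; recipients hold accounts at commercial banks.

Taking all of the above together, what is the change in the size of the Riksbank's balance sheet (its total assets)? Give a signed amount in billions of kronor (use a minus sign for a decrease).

Discount-window loan 137 billion kronor: a Riksbank asset is acquired → +137B.
Discount-window repayment 331 billion kronor: a Riksbank asset is shed → −331B.
Currency withdrawal 307 billion kronor: only the composition of liabilities changes → 0.
Government spending 196.5 billion kronor: only the composition of liabilities changes → 0.
Net: 137 − 331 + 0 + 0 = -194 billion.

-194 billion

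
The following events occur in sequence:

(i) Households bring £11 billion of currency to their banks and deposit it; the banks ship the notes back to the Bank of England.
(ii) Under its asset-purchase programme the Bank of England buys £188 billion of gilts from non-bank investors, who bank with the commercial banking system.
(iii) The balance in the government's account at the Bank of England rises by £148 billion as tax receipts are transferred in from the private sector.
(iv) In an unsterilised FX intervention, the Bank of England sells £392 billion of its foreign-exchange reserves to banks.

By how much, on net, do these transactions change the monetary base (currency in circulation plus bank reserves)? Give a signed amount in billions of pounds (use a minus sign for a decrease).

Currency deposit £11 billion: just a shift between currency and reserves — both are base money → 0.
Asset purchase (from non-banks) £188 billion: Bank of England balance sheet expands → +£188B.
Government account inflow £148 billion: reserves shift to a non-base liability → −£148B.
FX sale £392 billion: Bank of England balance sheet contracts → −£392B.
Net: 0 + 188 − 148 − 392 = -£352 billion.

-£352 billion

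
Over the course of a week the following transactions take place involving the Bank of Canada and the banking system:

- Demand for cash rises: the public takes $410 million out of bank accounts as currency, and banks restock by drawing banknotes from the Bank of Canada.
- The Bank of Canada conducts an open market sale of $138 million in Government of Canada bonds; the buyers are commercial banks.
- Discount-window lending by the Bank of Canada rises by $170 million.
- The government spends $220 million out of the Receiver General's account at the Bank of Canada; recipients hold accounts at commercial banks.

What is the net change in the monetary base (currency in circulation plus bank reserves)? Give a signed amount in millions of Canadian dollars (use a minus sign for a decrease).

+$252 million

Bank of Canada balance sheet:
  Assets:      Securities −$138M, Loans to banks +$170M
  Liabilities: Bank reserves −$158M, Currency in circulation +$410M, Government deposits −$220M
Monetary base = currency + reserves: +$410M + (−$158M) = +$252 million.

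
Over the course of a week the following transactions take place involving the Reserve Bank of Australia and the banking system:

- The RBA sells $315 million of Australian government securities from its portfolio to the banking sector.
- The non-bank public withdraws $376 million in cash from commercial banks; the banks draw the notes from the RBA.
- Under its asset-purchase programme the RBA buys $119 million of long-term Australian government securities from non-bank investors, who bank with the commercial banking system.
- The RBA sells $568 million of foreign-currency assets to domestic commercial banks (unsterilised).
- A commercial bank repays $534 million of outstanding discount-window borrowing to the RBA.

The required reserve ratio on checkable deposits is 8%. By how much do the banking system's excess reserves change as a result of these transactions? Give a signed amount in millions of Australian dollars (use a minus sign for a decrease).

-$1653.44 million

OMO sale (to banks) $315 million: reserves −$315M, deposits 0.
Currency withdrawal $376 million: reserves −$376M, deposits −$376M.
Asset purchase (from non-banks) $119 million: reserves +$119M, deposits +$119M.
FX sale $568 million: reserves −$568M, deposits 0.
Discount-window repayment $534 million: reserves −$534M, deposits 0.
Totals: Δreserves = −$1674M, Δdeposits = −$257M.
Δrequired reserves = 8% × −$257M = −$20.56M.
Δexcess reserves = Δreserves − Δrequired = −$1674M − (−$20.56M) = -$1653.44 million.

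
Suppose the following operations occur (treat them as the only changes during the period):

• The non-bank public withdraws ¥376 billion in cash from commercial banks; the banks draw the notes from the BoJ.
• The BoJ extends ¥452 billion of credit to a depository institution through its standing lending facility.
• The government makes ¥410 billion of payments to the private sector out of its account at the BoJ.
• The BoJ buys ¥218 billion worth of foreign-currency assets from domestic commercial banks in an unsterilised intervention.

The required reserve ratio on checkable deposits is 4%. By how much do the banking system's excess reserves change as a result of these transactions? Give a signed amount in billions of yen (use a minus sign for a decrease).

+¥702.64 billion

Currency withdrawal ¥376 billion: reserves −¥376B, deposits −¥376B.
Discount-window loan ¥452 billion: reserves +¥452B, deposits 0.
Government spending ¥410 billion: reserves +¥410B, deposits +¥410B.
FX purchase ¥218 billion: reserves +¥218B, deposits 0.
Totals: Δreserves = +¥704B, Δdeposits = +¥34B.
Δrequired reserves = 4% × +¥34B = +¥1.36B.
Δexcess reserves = Δreserves − Δrequired = +¥704B − (+¥1.36B) = +¥702.64 billion.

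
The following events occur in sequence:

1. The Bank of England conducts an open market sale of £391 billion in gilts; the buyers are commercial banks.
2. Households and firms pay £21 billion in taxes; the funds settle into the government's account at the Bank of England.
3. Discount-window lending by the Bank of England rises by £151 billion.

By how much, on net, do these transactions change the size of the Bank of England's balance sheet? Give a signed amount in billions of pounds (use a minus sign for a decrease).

Bank of England balance sheet:
  Assets:      Securities −£391B, Loans to banks +£151B
  Liabilities: Bank reserves −£261B, Government deposits +£21B
Commercial banking system:
  Assets:      Reserves at CB −£261B, Securities +£391B
  Liabilities: Checkable deposits −£21B, Borrowings from CB +£151B
Change in total Bank of England assets = -£240 billion.

-£240 billion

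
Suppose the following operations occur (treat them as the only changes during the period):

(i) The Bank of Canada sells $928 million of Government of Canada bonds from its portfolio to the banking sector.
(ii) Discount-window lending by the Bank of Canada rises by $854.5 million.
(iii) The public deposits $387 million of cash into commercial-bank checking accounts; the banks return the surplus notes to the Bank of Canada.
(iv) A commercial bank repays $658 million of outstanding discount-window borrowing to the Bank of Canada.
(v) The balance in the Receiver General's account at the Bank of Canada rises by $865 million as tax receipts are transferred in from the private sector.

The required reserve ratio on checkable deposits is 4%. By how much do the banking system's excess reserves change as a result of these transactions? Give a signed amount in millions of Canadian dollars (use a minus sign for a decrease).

-$1190.38 million

OMO sale (to banks) $928 million: reserves −$928M, deposits 0.
Discount-window loan $854.5 million: reserves +$854.5M, deposits 0.
Currency deposit $387 million: reserves +$387M, deposits +$387M.
Discount-window repayment $658 million: reserves −$658M, deposits 0.
Government account inflow $865 million: reserves −$865M, deposits −$865M.
Totals: Δreserves = −$1209.5M, Δdeposits = −$478M.
Δrequired reserves = 4% × −$478M = −$19.12M.
Δexcess reserves = Δreserves − Δrequired = −$1209.5M − (−$19.12M) = -$1190.38 million.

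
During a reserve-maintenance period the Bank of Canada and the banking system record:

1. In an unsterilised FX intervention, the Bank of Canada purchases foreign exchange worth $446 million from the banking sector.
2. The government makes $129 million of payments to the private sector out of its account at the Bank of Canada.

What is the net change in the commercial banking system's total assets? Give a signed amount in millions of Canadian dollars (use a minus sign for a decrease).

FX purchase $446 million: just an asset swap on bank balance sheets → 0.
Government spending $129 million: bank balance sheets expand → +$129M.
Net: 0 + 129 = +$129 million.

+$129 million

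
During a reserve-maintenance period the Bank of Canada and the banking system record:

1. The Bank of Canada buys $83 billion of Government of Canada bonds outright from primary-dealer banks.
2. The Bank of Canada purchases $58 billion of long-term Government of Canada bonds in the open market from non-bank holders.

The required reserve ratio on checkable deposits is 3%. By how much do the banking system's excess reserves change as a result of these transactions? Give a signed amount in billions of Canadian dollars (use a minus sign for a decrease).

OMO purchase (from banks) $83 billion: reserves +$83B, deposits 0.
Asset purchase (from non-banks) $58 billion: reserves +$58B, deposits +$58B.
Totals: Δreserves = +$141B, Δdeposits = +$58B.
Δrequired reserves = 3% × +$58B = +$1.74B.
Δexcess reserves = Δreserves − Δrequired = +$141B − (+$1.74B) = +$139.26 billion.

+$139.26 billion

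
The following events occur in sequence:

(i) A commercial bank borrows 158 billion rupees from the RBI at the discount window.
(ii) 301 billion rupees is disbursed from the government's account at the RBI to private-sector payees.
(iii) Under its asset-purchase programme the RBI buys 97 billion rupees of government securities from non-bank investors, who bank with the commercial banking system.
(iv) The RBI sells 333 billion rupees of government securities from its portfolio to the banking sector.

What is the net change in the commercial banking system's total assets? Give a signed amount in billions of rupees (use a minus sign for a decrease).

Discount-window loan 158 billion rupees: bank balance sheets expand → +158B.
Government spending 301 billion rupees: bank balance sheets expand → +301B.
Asset purchase (from non-banks) 97 billion rupees: bank balance sheets expand → +97B.
OMO sale (to banks) 333 billion rupees: just an asset swap on bank balance sheets → 0.
Net: 158 + 301 + 97 + 0 = +556 billion.

+556 billion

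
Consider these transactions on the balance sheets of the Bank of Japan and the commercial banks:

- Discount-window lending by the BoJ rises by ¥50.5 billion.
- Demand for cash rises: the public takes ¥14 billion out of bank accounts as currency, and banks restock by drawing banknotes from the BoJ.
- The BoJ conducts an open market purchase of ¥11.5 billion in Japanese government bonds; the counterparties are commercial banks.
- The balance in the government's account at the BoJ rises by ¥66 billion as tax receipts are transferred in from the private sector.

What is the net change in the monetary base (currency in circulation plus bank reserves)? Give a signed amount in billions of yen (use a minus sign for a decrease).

BoJ balance sheet:
  Assets:      Securities +¥11.5B, Loans to banks +¥50.5B
  Liabilities: Bank reserves −¥18B, Currency in circulation +¥14B, Government deposits +¥66B
Commercial banking system:
  Assets:      Reserves at CB −¥18B, Securities −¥11.5B
  Liabilities: Checkable deposits −¥80B, Borrowings from CB +¥50.5B
Monetary base = currency + reserves: +¥14B + (−¥18B) = -¥4 billion.

-¥4 billion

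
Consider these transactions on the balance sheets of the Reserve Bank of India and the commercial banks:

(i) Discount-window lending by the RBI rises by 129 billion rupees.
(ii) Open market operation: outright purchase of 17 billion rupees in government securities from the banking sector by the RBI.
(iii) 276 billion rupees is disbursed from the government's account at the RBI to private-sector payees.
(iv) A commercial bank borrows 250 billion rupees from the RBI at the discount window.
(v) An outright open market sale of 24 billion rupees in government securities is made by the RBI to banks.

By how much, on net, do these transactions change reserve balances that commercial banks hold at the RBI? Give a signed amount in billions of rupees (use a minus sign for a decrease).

+648 billion

RBI balance sheet:
  Assets:      Securities −7B, Loans to banks +379B
  Liabilities: Bank reserves +648B, Government deposits −276B
Commercial banking system:
  Assets:      Reserves at CB +648B, Securities +7B
  Liabilities: Checkable deposits +276B, Borrowings from CB +379B
So the change in reserve balances that commercial banks hold at the RBI is +648 billion.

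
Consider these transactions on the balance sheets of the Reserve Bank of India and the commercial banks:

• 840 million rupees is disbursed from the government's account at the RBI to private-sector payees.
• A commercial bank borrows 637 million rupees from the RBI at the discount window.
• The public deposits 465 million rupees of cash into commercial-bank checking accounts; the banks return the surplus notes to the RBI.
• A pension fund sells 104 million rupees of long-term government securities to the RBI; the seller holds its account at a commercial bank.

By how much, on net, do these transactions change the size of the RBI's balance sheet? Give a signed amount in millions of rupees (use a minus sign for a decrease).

+741 million

RBI balance sheet:
  Assets:      Securities +104M, Loans to banks +637M
  Liabilities: Bank reserves +2046M, Currency in circulation −465M, Government deposits −840M
Commercial banking system:
  Assets:      Reserves at CB +2046M
  Liabilities: Checkable deposits +1409M, Borrowings from CB +637M
Change in total RBI assets = +741 million.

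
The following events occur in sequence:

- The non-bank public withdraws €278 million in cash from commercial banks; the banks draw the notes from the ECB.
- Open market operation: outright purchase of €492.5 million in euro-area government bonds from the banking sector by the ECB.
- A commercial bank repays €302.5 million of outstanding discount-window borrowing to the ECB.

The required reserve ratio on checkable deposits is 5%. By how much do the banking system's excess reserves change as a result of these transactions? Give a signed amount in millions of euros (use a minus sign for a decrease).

Currency withdrawal €278 million: reserves −€278M, deposits −€278M.
OMO purchase (from banks) €492.5 million: reserves +€492.5M, deposits 0.
Discount-window repayment €302.5 million: reserves −€302.5M, deposits 0.
Totals: Δreserves = −€88M, Δdeposits = −€278M.
Δrequired reserves = 5% × −€278M = −€13.9M.
Δexcess reserves = Δreserves − Δrequired = −€88M − (−€13.9M) = -€74.1 million.

-€74.1 million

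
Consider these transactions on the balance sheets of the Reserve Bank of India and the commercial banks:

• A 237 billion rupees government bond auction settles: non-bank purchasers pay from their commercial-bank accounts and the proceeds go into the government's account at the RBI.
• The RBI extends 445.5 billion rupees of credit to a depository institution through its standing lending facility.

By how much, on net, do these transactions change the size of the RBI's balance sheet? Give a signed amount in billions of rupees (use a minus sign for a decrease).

+445.5 billion

RBI balance sheet:
  Assets:      Loans to banks +445.5B
  Liabilities: Bank reserves +208.5B, Government deposits +237B
Commercial banking system:
  Assets:      Reserves at CB +208.5B
  Liabilities: Checkable deposits −237B, Borrowings from CB +445.5B
Change in total RBI assets = +445.5 billion.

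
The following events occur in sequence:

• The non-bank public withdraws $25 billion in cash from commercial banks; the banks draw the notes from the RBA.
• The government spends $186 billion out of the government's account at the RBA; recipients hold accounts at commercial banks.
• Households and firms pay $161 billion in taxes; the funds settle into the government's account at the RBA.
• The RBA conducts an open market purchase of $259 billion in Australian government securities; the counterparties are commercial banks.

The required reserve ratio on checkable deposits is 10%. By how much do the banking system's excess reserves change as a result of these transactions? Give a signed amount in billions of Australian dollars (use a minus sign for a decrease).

Currency withdrawal $25 billion: reserves −$25B, deposits −$25B.
Government spending $186 billion: reserves +$186B, deposits +$186B.
Government account inflow $161 billion: reserves −$161B, deposits −$161B.
OMO purchase (from banks) $259 billion: reserves +$259B, deposits 0.
Totals: Δreserves = +$259B, Δdeposits = 0.
Δrequired reserves = 10% × 0 = 0.
Δexcess reserves = Δreserves − Δrequired = +$259B − (0) = +$259 billion.

+$259 billion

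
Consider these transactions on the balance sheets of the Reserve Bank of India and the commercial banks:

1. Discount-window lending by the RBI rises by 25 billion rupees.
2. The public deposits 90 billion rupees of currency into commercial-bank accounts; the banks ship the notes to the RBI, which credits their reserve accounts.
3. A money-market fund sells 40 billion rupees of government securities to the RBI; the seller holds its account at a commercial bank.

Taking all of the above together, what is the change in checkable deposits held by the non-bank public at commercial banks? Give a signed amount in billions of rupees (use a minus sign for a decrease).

Discount-window loan 25 billion rupees: the counterparty is a bank, so public deposits are unchanged → 0.
Currency deposit 90 billion rupees: non-bank counterparties' bank balances rise → +90B.
Asset purchase (from non-banks) 40 billion rupees: non-bank counterparties' bank balances rise → +40B.
Net: 0 + 90 + 40 = +130 billion.

+130 billion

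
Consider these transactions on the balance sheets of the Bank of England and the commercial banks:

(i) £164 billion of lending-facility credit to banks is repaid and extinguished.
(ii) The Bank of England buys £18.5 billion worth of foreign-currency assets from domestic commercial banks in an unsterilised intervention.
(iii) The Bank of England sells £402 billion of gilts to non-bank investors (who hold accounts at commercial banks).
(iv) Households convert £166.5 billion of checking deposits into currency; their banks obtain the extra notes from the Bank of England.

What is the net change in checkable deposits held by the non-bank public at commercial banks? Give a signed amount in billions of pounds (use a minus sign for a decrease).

Bank of England balance sheet:
  Assets:      Securities −£402B, Loans to banks −£164B, Foreign assets +£18.5B
  Liabilities: Bank reserves −£714B, Currency in circulation +£166.5B
Commercial banking system:
  Assets:      Reserves at CB −£714B, Foreign assets −£18.5B
  Liabilities: Checkable deposits −£568.5B, Borrowings from CB −£164B
So the change in checkable deposits held by the non-bank public at commercial banks is -£568.5 billion.

-£568.5 billion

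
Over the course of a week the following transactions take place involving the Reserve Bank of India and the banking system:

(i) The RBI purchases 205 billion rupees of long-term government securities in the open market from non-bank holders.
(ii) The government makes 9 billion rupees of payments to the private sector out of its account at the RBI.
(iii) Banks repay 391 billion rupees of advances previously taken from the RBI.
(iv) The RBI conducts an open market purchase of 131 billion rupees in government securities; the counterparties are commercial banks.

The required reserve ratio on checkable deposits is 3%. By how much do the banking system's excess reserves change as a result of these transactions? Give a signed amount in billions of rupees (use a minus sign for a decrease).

Asset purchase (from non-banks) 205 billion rupees: reserves +205B, deposits +205B.
Government spending 9 billion rupees: reserves +9B, deposits +9B.
Discount-window repayment 391 billion rupees: reserves −391B, deposits 0.
OMO purchase (from banks) 131 billion rupees: reserves +131B, deposits 0.
Totals: Δreserves = −46B, Δdeposits = +214B.
Δrequired reserves = 3% × +214B = +6.42B.
Δexcess reserves = Δreserves − Δrequired = −46B − (+6.42B) = -52.42 billion.

-52.42 billion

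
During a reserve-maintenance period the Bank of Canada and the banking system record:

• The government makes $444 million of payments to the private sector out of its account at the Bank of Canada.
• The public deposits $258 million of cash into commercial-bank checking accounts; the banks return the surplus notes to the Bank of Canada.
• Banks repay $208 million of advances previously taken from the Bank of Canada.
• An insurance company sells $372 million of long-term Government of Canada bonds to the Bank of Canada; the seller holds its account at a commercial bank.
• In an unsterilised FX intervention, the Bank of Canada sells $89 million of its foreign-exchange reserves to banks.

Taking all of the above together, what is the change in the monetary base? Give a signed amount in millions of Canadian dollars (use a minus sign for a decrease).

+$519 million

Bank of Canada balance sheet:
  Assets:      Securities +$372M, Loans to banks −$208M, Foreign assets −$89M
  Liabilities: Bank reserves +$777M, Currency in circulation −$258M, Government deposits −$444M
Monetary base = currency + reserves: −$258M + (+$777M) = +$519 million.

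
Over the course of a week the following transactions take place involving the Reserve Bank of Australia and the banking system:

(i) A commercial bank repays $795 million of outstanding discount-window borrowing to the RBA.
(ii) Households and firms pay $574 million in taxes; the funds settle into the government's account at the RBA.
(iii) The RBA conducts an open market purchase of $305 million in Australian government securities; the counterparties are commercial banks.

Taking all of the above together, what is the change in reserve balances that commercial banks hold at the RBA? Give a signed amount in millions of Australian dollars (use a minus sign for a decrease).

RBA balance sheet:
  Assets:      Securities +$305M, Loans to banks −$795M
  Liabilities: Bank reserves −$1064M, Government deposits +$574M
So the change in reserve balances that commercial banks hold at the RBA is -$1064 million.

-$1064 million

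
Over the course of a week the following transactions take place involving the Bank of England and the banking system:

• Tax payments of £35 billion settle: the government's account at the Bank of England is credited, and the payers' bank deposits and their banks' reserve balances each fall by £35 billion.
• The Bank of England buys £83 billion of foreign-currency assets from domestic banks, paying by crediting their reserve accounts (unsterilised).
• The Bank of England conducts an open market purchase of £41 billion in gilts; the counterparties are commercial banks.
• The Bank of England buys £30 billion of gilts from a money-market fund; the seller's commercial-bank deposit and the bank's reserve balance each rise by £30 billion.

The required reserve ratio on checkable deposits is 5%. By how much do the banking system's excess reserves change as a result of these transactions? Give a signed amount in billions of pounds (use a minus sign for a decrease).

+£119.25 billion

Government account inflow £35 billion: reserves −£35B, deposits −£35B.
FX purchase £83 billion: reserves +£83B, deposits 0.
OMO purchase (from banks) £41 billion: reserves +£41B, deposits 0.
Asset purchase (from non-banks) £30 billion: reserves +£30B, deposits +£30B.
Totals: Δreserves = +£119B, Δdeposits = −£5B.
Δrequired reserves = 5% × −£5B = −£0.25B.
Δexcess reserves = Δreserves − Δrequired = +£119B − (−£0.25B) = +£119.25 billion.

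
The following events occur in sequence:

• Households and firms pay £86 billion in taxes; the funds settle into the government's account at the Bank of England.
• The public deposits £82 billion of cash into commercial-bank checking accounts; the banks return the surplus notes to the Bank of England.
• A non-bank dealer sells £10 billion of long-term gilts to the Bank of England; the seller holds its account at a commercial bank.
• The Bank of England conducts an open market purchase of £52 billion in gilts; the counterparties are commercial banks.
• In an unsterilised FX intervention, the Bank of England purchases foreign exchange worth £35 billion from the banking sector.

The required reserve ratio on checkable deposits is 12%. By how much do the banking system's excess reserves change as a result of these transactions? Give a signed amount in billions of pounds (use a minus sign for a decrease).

+£92.28 billion

Government account inflow £86 billion: reserves −£86B, deposits −£86B.
Currency deposit £82 billion: reserves +£82B, deposits +£82B.
Asset purchase (from non-banks) £10 billion: reserves +£10B, deposits +£10B.
OMO purchase (from banks) £52 billion: reserves +£52B, deposits 0.
FX purchase £35 billion: reserves +£35B, deposits 0.
Totals: Δreserves = +£93B, Δdeposits = +£6B.
Δrequired reserves = 12% × +£6B = +£0.72B.
Δexcess reserves = Δreserves − Δrequired = +£93B − (+£0.72B) = +£92.28 billion.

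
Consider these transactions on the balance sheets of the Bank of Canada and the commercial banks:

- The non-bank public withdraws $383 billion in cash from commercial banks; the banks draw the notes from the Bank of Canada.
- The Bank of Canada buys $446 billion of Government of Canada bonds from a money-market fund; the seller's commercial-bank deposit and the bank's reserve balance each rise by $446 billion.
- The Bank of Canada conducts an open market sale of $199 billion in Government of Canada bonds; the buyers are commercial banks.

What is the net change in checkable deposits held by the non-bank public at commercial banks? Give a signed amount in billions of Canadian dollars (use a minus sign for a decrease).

Bank of Canada balance sheet:
  Assets:      Securities +$247B
  Liabilities: Bank reserves −$136B, Currency in circulation +$383B
Commercial banking system:
  Assets:      Reserves at CB −$136B, Securities +$199B
  Liabilities: Checkable deposits +$63B
So the change in checkable deposits held by the non-bank public at commercial banks is +$63 billion.

+$63 billion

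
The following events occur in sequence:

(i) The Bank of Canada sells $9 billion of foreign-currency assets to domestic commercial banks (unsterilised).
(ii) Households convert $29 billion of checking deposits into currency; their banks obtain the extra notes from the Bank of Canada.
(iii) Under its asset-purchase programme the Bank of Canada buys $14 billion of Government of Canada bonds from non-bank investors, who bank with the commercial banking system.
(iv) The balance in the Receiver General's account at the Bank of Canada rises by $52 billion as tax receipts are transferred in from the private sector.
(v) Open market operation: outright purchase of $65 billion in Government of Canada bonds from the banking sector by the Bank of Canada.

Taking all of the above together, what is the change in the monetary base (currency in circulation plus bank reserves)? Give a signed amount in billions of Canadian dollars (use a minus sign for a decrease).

FX sale $9 billion: Bank of Canada balance sheet contracts → −$9B.
Currency withdrawal $29 billion: just a shift between currency and reserves — both are base money → 0.
Asset purchase (from non-banks) $14 billion: Bank of Canada balance sheet expands → +$14B.
Government account inflow $52 billion: reserves shift to a non-base liability → −$52B.
OMO purchase (from banks) $65 billion: Bank of Canada balance sheet expands → +$65B.
Net: −9 + 0 + 14 − 52 + 65 = +$18 billion.

+$18 billion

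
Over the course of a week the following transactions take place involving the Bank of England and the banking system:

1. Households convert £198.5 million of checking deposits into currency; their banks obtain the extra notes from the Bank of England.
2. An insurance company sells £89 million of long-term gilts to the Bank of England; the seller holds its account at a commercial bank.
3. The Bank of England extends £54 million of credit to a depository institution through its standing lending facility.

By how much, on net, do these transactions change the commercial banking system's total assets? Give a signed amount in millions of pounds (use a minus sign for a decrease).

-£55.5 million

Bank of England balance sheet:
  Assets:      Securities +£89M, Loans to banks +£54M
  Liabilities: Bank reserves −£55.5M, Currency in circulation +£198.5M
Commercial banking system:
  Assets:      Reserves at CB −£55.5M
  Liabilities: Checkable deposits −£109.5M, Borrowings from CB +£54M
Change in total bank assets = -£55.5 million.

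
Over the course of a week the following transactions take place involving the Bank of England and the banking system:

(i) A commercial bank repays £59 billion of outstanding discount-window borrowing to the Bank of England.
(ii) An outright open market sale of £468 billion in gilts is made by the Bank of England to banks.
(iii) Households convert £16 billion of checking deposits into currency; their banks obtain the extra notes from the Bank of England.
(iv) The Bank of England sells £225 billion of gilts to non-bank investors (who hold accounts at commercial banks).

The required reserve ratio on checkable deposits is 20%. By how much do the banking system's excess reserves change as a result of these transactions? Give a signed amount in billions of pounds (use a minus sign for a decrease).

-£719.8 billion

Discount-window repayment £59 billion: reserves −£59B, deposits 0.
OMO sale (to banks) £468 billion: reserves −£468B, deposits 0.
Currency withdrawal £16 billion: reserves −£16B, deposits −£16B.
Asset sale (to non-banks) £225 billion: reserves −£225B, deposits −£225B.
Totals: Δreserves = −£768B, Δdeposits = −£241B.
Δrequired reserves = 20% × −£241B = −£48.2B.
Δexcess reserves = Δreserves − Δrequired = −£768B − (−£48.2B) = -£719.8 billion.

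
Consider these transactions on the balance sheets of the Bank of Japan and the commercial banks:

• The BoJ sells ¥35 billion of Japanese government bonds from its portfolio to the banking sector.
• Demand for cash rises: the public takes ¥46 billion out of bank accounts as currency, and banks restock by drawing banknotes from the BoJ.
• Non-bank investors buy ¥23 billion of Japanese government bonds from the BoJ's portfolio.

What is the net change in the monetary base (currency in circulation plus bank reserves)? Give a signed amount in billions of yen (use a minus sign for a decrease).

-¥58 billion

OMO sale (to banks) ¥35 billion: BoJ balance sheet contracts → −¥35B.
Currency withdrawal ¥46 billion: just a shift between currency and reserves — both are base money → 0.
Asset sale (to non-banks) ¥23 billion: BoJ balance sheet contracts → −¥23B.
Net: −35 + 0 − 23 = -¥58 billion.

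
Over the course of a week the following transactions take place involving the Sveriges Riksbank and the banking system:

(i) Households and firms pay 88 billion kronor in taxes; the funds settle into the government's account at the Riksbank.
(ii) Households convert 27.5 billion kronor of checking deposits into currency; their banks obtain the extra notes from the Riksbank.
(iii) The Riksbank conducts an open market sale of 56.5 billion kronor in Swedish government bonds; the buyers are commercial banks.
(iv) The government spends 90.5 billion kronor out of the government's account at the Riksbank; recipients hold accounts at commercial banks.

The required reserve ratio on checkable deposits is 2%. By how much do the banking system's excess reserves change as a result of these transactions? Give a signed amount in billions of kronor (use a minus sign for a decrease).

-81 billion

Government account inflow 88 billion kronor: reserves −88B, deposits −88B.
Currency withdrawal 27.5 billion kronor: reserves −27.5B, deposits −27.5B.
OMO sale (to banks) 56.5 billion kronor: reserves −56.5B, deposits 0.
Government spending 90.5 billion kronor: reserves +90.5B, deposits +90.5B.
Totals: Δreserves = −81.5B, Δdeposits = −25B.
Δrequired reserves = 2% × −25B = −0.5B.
Δexcess reserves = Δreserves − Δrequired = −81.5B − (−0.5B) = -81 billion.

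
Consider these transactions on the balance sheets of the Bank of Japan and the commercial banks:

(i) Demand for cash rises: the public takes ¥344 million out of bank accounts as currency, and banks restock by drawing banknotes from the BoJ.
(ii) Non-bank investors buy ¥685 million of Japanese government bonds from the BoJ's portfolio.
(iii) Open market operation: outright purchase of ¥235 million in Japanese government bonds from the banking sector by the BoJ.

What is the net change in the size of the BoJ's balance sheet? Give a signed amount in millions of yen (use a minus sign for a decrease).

BoJ balance sheet:
  Assets:      Securities −¥450M
  Liabilities: Bank reserves −¥794M, Currency in circulation +¥344M
Commercial banking system:
  Assets:      Reserves at CB −¥794M, Securities −¥235M
  Liabilities: Checkable deposits −¥1029M
Change in total BoJ assets = -¥450 million.

-¥450 million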